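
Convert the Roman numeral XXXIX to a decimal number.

XXXIX: X=10, X=10, X=10, IX=9
10 + 10 + 10 + 9 = 39

39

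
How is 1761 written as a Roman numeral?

Convert 1761 to Roman numerals:
  1761 contains 1×1000 (M)
  761 contains 1×500 (D)
  261 contains 2×100 (CC)
  61 contains 1×50 (L)
  11 contains 1×10 (X)
  1 contains 1×1 (I)

MDCCLXI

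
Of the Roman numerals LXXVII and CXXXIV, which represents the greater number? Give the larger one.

LXXVII = 77
CXXXIV = 134
134 is larger

CXXXIV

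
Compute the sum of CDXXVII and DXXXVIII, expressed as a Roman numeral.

CDXXVII = 427
DXXXVIII = 538
427 + 538 = 965

CMLXV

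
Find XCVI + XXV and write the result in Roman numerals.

XCVI = 96
XXV = 25
96 + 25 = 121

CXXI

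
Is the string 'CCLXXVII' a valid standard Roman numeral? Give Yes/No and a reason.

'CCLXXVII': Check the rules: uses only the symbols I, V, X, L, C, D, M; no symbol is repeated more than three times in a row; V, L and D each appear at most once; no smaller symbol precedes a larger one (values never increase from left to right). Value: C (100) + C (100) + L (50) + X (10) + X (10) + V (5) + I (1) + I (1) = 277. So it is a valid standard Roman numeral.

Yes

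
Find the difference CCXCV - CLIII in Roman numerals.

CCXCV = 295
CLIII = 153
295 - 153 = 142

CXLII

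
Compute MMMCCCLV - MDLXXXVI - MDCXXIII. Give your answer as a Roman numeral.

MMMCCCLV = 3355, MDLXXXVI = 1586, MDCXXIII = 1623
3355 - 1586 = 1769
1769 - 1623 = 146

CXLVI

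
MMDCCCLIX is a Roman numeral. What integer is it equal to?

MMDCCCLIX: M=1000, M=1000, D=500, C=100, C=100, C=100, L=50, IX=9
1000 + 1000 + 500 + 100 + 100 + 100 + 50 + 9 = 2859

2859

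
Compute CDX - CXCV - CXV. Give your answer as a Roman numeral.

CDX = 410, CXCV = 195, CXV = 115
410 - 195 = 215
215 - 115 = 100

C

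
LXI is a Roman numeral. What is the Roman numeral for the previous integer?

LXI = 61; previous is 60

LX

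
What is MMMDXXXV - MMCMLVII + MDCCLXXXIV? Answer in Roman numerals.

MMMDXXXV = 3535, MMCMLVII = 2957, MDCCLXXXIV = 1784
3535 - 2957 = 578
578 + 1784 = 2362

MMCCCLXII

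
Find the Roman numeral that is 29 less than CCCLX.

CCCLX = 360
360 - 29 = 331

CCCXXXI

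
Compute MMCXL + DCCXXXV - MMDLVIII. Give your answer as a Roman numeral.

MMCXL = 2140, DCCXXXV = 735, MMDLVIII = 2558
2140 + 735 = 2875
2875 - 2558 = 317

CCCXVII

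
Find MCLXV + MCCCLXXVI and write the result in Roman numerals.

MCLXV = 1165
MCCCLXXVI = 1376
1165 + 1376 = 2541

MMDXLI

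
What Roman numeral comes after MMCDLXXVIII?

MMCDLXXVIII = 2478, so the next integer is 2478 + 1 = 2479

MMCDLXXIX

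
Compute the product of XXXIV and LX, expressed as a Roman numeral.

XXXIV = 34
LX = 60
34 × 60 = 2040

MMXL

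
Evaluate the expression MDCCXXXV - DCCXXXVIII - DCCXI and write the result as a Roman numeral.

MDCCXXXV = 1735, DCCXXXVIII = 738, DCCXI = 711
1735 - 738 = 997
997 - 711 = 286

CCLXXXVI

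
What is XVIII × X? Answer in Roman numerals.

XVIII = 18
X = 10
18 × 10 = 180

CLXXX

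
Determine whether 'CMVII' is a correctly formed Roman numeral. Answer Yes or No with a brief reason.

'CMVII': Check the rules: uses only the symbols I, V, X, L, C, D, M; no symbol is repeated more than three times in a row; V, L and D each appear at most once; the only place a smaller symbol precedes a larger one is the allowed subtractive pair CM, the symbol right after such a pair (if any) is smaller than the pair's first symbol, and otherwise the values never increase from left to right. Value: CM (900) + V (5) + I (1) + I (1) = 907. So it is a valid standard Roman numeral.

Yes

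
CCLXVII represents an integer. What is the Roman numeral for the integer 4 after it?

CCLXVII = 267
267 + 4 = 271

CCLXXI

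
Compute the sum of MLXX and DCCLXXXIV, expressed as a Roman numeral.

MLXX = 1070
DCCLXXXIV = 784
1070 + 784 = 1854

MDCCCLIV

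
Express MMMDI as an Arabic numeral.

MMMDI: M=1000, M=1000, M=1000, D=500, I=1
1000 + 1000 + 1000 + 500 + 1 = 3501

3501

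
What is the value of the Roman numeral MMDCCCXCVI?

MMDCCCXCVI: M=1000, M=1000, D=500, C=100, C=100, C=100, XC=90, V=5, I=1
1000 + 1000 + 500 + 100 + 100 + 100 + 90 + 5 + 1 = 2896

2896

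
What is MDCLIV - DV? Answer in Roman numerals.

MDCLIV = 1654
DV = 505
1654 - 505 = 1149

MCXLIX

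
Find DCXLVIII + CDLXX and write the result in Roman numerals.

DCXLVIII = 648
CDLXX = 470
648 + 470 = 1118

MCXVIII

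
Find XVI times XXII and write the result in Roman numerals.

XVI = 16
XXII = 22
16 × 22 = 352

CCCLII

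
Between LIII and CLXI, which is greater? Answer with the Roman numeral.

LIII = 53
CLXI = 161
161 is larger

CLXI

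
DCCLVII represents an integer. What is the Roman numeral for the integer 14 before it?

DCCLVII = 757
757 - 14 = 743

DCCXLIII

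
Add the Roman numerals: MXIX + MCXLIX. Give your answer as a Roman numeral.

MXIX = 1019
MCXLIX = 1149
1019 + 1149 = 2168

MMCLXVIII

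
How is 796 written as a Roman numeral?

Convert 796 to Roman numerals:
  796 contains 1×500 (D)
  296 contains 2×100 (CC)
  96 contains 1×90 (XC)
  6 contains 1×5 (V)
  1 contains 1×1 (I)

DCCXCVI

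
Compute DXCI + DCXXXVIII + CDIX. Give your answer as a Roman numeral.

DXCI = 591, DCXXXVIII = 638, CDIX = 409
591 + 638 = 1229
1229 + 409 = 1638

MDCXXXVIII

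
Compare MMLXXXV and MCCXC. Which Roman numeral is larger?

MMLXXXV = 2085
MCCXC = 1290
2085 is larger

MMLXXXV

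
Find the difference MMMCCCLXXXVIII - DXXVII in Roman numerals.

MMMCCCLXXXVIII = 3388
DXXVII = 527
3388 - 527 = 2861

MMDCCCLXI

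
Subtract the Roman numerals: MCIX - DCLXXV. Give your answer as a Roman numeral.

MCIX = 1109
DCLXXV = 675
1109 - 675 = 434

CDXXXIV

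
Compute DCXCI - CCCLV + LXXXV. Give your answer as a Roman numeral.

DCXCI = 691, CCCLV = 355, LXXXV = 85
691 - 355 = 336
336 + 85 = 421

CDXXI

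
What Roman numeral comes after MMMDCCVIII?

MMMDCCVIII = 3708; next is 3709

MMMDCCIX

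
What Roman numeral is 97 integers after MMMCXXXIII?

MMMCXXXIII = 3133
3133 + 97 = 3230

MMMCCXXX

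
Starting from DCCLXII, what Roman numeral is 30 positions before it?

DCCLXII = 762
762 - 30 = 732

DCCXXXII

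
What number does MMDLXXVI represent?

MMDLXXVI: M=1000, M=1000, D=500, L=50, X=10, X=10, V=5, I=1
1000 + 1000 + 500 + 50 + 10 + 10 + 5 + 1 = 2576

2576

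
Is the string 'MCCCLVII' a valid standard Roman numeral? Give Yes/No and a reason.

'MCCCLVII': Check the rules: uses only the symbols I, V, X, L, C, D, M; no symbol is repeated more than three times in a row; V, L and D each appear at most once; no smaller symbol precedes a larger one (values never increase from left to right). Value: M (1000) + C (100) + C (100) + C (100) + L (50) + V (5) + I (1) + I (1) = 1357. So it is a valid standard Roman numeral.

Yes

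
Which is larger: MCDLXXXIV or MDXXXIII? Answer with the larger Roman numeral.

MCDLXXXIV = 1484
MDXXXIII = 1533
1533 is larger

MDXXXIII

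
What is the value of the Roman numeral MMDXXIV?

MMDXXIV: M=1000, M=1000, D=500, X=10, X=10, IV=4
1000 + 1000 + 500 + 10 + 10 + 4 = 2524

2524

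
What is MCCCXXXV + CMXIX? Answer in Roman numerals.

MCCCXXXV = 1335
CMXIX = 919
1335 + 919 = 2254

MMCCLIV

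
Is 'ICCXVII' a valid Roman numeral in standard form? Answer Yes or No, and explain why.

'ICCXVII': Invalid subtractive combination: IC

No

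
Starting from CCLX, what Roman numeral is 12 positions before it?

CCLX = 260
260 - 12 = 248

CCXLVIII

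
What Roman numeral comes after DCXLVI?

DCXLVI = 646; next is 647

DCXLVII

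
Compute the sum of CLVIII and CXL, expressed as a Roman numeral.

CLVIII = 158
CXL = 140
158 + 140 = 298

CCXCVIII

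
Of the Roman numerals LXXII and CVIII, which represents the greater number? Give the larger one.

LXXII = 72
CVIII = 108
108 is larger

CVIII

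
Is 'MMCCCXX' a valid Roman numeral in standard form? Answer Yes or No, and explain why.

'MMCCCXX': Check the rules: uses only the symbols I, V, X, L, C, D, M; no symbol is repeated more than three times in a row; V, L and D each appear at most once; no smaller symbol precedes a larger one (values never increase from left to right). Value: M (1000) + M (1000) + C (100) + C (100) + C (100) + X (10) + X (10) = 2320. So it is a valid standard Roman numeral.

Yes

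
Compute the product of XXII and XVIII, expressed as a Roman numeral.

XXII = 22
XVIII = 18
22 × 18 = 396

CCCXCVI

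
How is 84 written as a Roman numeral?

Convert 84 to Roman numerals:
  84 contains 1×50 (L)
  34 contains 3×10 (XXX)
  4 contains 1×4 (IV)

LXXXIV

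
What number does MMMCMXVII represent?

MMMCMXVII: M=1000, M=1000, M=1000, CM=900, X=10, V=5, I=1, I=1
1000 + 1000 + 1000 + 900 + 10 + 5 + 1 + 1 = 3917

3917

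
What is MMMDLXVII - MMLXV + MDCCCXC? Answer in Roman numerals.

MMMDLXVII = 3567, MMLXV = 2065, MDCCCXC = 1890
3567 - 2065 = 1502
1502 + 1890 = 3392

MMMCCCXCII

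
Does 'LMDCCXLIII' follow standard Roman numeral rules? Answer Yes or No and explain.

'LMDCCXLIII': L should not appear more than once

No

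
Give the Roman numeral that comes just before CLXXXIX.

CLXXXIX = 189; previous is 188

CLXXXVIII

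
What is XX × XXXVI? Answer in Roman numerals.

XX = 20
XXXVI = 36
20 × 36 = 720

DCCXX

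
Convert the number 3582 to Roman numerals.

Convert 3582 to Roman numerals:
  3582 contains 3×1000 (MMM)
  582 contains 1×500 (D)
  82 contains 1×50 (L)
  32 contains 3×10 (XXX)
  2 contains 2×1 (II)

MMMDLXXXII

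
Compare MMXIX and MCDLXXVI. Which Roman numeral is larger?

MMXIX = 2019
MCDLXXVI = 1476
2019 is larger

MMXIX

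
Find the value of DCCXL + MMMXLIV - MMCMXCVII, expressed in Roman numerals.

DCCXL = 740, MMMXLIV = 3044, MMCMXCVII = 2997
740 + 3044 = 3784
3784 - 2997 = 787

DCCLXXXVII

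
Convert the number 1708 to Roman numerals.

Convert 1708 to Roman numerals:
  1708 contains 1×1000 (M)
  708 contains 1×500 (D)
  208 contains 2×100 (CC)
  8 contains 1×5 (V)
  3 contains 3×1 (III)

MDCCVIII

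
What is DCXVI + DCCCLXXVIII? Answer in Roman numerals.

DCXVI = 616
DCCCLXXVIII = 878
616 + 878 = 1494

MCDXCIV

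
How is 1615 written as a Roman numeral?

Convert 1615 to Roman numerals:
  1615 contains 1×1000 (M)
  615 contains 1×500 (D)
  115 contains 1×100 (C)
  15 contains 1×10 (X)
  5 contains 1×5 (V)

MDCXV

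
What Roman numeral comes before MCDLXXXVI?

MCDLXXXVI = 1486; previous is 1485

MCDLXXXV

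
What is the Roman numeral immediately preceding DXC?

DXC = 590; previous is 589

DLXXXIX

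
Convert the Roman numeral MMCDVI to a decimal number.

MMCDVI: M=1000, M=1000, CD=400, V=5, I=1
1000 + 1000 + 400 + 5 + 1 = 2406

2406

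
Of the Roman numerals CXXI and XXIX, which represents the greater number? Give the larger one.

CXXI = 121
XXIX = 29
121 is larger

CXXI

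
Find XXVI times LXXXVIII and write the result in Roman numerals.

XXVI = 26
LXXXVIII = 88
26 × 88 = 2288

MMCCLXXXVIII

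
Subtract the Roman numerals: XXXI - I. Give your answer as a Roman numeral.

XXXI = 31
I = 1
31 - 1 = 30

XXX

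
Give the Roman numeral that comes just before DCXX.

DCXX = 620, so the previous integer is 620 - 1 = 619

DCXIX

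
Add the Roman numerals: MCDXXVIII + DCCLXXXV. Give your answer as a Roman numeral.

MCDXXVIII = 1428
DCCLXXXV = 785
1428 + 785 = 2213

MMCCXIII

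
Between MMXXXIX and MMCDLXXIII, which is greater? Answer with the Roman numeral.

MMXXXIX = 2039
MMCDLXXIII = 2473
2473 is larger

MMCDLXXIII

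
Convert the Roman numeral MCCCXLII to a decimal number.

MCCCXLII: M=1000, C=100, C=100, C=100, XL=40, I=1, I=1
1000 + 100 + 100 + 100 + 40 + 1 + 1 = 1342

1342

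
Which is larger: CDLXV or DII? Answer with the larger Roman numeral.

CDLXV = 465
DII = 502
502 is larger

DII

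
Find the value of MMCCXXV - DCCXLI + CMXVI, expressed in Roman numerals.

MMCCXXV = 2225, DCCXLI = 741, CMXVI = 916
2225 - 741 = 1484
1484 + 916 = 2400

MMCD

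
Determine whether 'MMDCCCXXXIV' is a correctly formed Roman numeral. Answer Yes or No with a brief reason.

'MMDCCCXXXIV': Check the rules: uses only the symbols I, V, X, L, C, D, M; no symbol is repeated more than three times in a row; V, L and D each appear at most once; the only place a smaller symbol precedes a larger one is the allowed subtractive pair IV, the symbol right after such a pair (if any) is smaller than the pair's first symbol, and otherwise the values never increase from left to right. Value: M (1000) + M (1000) + D (500) + C (100) + C (100) + C (100) + X (10) + X (10) + X (10) + IV (4) = 2834. So it is a valid standard Roman numeral.

Yes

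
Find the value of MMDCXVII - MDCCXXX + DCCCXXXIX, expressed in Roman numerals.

MMDCXVII = 2617, MDCCXXX = 1730, DCCCXXXIX = 839
2617 - 1730 = 887
887 + 839 = 1726

MDCCXXVI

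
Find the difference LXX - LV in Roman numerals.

LXX = 70
LV = 55
70 - 55 = 15

XV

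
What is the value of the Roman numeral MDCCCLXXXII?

MDCCCLXXXII: M=1000, D=500, C=100, C=100, C=100, L=50, X=10, X=10, X=10, I=1, I=1
1000 + 500 + 100 + 100 + 100 + 50 + 10 + 10 + 10 + 1 + 1 = 1882

1882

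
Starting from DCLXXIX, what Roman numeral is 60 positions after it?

DCLXXIX = 679
679 + 60 = 739

DCCXXXIX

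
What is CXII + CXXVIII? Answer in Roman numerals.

CXII = 112
CXXVIII = 128
112 + 128 = 240

CCXL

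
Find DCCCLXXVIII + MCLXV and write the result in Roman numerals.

DCCCLXXVIII = 878
MCLXV = 1165
878 + 1165 = 2043

MMXLIII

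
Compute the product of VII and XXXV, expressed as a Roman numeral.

VII = 7
XXXV = 35
7 × 35 = 245

CCXLV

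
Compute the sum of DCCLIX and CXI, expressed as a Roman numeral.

DCCLIX = 759
CXI = 111
759 + 111 = 870

DCCCLXX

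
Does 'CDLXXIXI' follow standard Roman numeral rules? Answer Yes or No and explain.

'CDLXXIXI': I cannot come right after the subtractive pair IX: once I is subtracted in IX, the next symbol must be smaller than I

No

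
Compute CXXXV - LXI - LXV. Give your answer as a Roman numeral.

CXXXV = 135, LXI = 61, LXV = 65
135 - 61 = 74
74 - 65 = 9

IX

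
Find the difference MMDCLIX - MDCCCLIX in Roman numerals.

MMDCLIX = 2659
MDCCCLIX = 1859
2659 - 1859 = 800

DCCC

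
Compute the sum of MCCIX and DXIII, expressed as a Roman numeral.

MCCIX = 1209
DXIII = 513
1209 + 513 = 1722

MDCCXXII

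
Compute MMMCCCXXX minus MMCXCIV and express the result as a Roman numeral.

MMMCCCXXX = 3330
MMCXCIV = 2194
3330 - 2194 = 1136

MCXXXVI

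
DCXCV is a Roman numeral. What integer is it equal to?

DCXCV: D=500, C=100, XC=90, V=5
500 + 100 + 90 + 5 = 695

695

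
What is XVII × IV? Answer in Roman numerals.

XVII = 17
IV = 4
17 × 4 = 68

LXVIII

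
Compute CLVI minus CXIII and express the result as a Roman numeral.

CLVI = 156
CXIII = 113
156 - 113 = 43

XLIII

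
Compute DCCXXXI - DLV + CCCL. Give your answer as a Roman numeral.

DCCXXXI = 731, DLV = 555, CCCL = 350
731 - 555 = 176
176 + 350 = 526

DXXVI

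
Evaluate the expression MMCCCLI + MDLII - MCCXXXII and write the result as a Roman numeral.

MMCCCLI = 2351, MDLII = 1552, MCCXXXII = 1232
2351 + 1552 = 3903
3903 - 1232 = 2671

MMDCLXXI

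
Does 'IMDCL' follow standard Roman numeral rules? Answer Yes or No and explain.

'IMDCL': Invalid subtractive combination: IM

No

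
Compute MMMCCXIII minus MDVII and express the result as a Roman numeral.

MMMCCXIII = 3213
MDVII = 1507
3213 - 1507 = 1706

MDCCVI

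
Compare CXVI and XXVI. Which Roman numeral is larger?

CXVI = 116
XXVI = 26
116 is larger

CXVI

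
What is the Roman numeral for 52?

Convert 52 to Roman numerals:
  52 contains 1×50 (L)
  2 contains 2×1 (II)

LII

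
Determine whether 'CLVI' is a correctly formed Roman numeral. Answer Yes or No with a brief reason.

'CLVI': Check the rules: uses only the symbols I, V, X, L, C, D, M; no symbol is repeated more than three times in a row; V, L and D each appear at most once; no smaller symbol precedes a larger one (values never increase from left to right). Value: C (100) + L (50) + V (5) + I (1) = 156. So it is a valid standard Roman numeral.

Yes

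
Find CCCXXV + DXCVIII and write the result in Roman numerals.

CCCXXV = 325
DXCVIII = 598
325 + 598 = 923

CMXXIII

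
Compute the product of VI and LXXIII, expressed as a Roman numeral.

VI = 6
LXXIII = 73
6 × 73 = 438

CDXXXVIII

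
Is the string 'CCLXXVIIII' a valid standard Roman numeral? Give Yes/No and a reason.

'CCLXXVIIII': More than 3 consecutive I's

No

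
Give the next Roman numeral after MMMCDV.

MMMCDV = 3405, so the next integer is 3405 + 1 = 3406

MMMCDVI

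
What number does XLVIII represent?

XLVIII: XL=40, V=5, I=1, I=1, I=1
40 + 5 + 1 + 1 + 1 = 48

48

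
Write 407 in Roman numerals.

Convert 407 to Roman numerals:
  407 contains 1×400 (CD)
  7 contains 1×5 (V)
  2 contains 2×1 (II)

CDVII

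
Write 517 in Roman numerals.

Convert 517 to Roman numerals:
  517 contains 1×500 (D)
  17 contains 1×10 (X)
  7 contains 1×5 (V)
  2 contains 2×1 (II)

DXVII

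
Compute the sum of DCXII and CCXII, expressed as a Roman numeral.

DCXII = 612
CCXII = 212
612 + 212 = 824

DCCCXXIV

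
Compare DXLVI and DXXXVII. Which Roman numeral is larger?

DXLVI = 546
DXXXVII = 537
546 is larger

DXLVI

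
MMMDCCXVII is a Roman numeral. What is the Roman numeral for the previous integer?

MMMDCCXVII = 3717; previous is 3716

MMMDCCXVI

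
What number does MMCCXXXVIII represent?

MMCCXXXVIII: M=1000, M=1000, C=100, C=100, X=10, X=10, X=10, V=5, I=1, I=1, I=1
1000 + 1000 + 100 + 100 + 10 + 10 + 10 + 5 + 1 + 1 + 1 = 2238

2238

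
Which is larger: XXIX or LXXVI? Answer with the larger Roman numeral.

XXIX = 29
LXXVI = 76
76 is larger

LXXVI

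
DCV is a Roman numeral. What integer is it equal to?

DCV: D=500, C=100, V=5
500 + 100 + 5 = 605

605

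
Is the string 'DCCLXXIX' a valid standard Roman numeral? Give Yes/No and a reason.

'DCCLXXIX': Check the rules: uses only the symbols I, V, X, L, C, D, M; no symbol is repeated more than three times in a row; V, L and D each appear at most once; the only place a smaller symbol precedes a larger one is the allowed subtractive pair IX, the symbol right after such a pair (if any) is smaller than the pair's first symbol, and otherwise the values never increase from left to right. Value: D (500) + C (100) + C (100) + L (50) + X (10) + X (10) + IX (9) = 779. So it is a valid standard Roman numeral.

Yes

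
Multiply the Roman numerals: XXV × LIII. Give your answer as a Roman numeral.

XXV = 25
LIII = 53
25 × 53 = 1325

MCCCXXV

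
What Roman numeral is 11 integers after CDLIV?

CDLIV = 454
454 + 11 = 465

CDLXV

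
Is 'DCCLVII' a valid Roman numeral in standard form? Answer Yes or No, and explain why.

'DCCLVII': Check the rules: uses only the symbols I, V, X, L, C, D, M; no symbol is repeated more than three times in a row; V, L and D each appear at most once; no smaller symbol precedes a larger one (values never increase from left to right). Value: D (500) + C (100) + C (100) + L (50) + V (5) + I (1) + I (1) = 757. So it is a valid standard Roman numeral.

Yes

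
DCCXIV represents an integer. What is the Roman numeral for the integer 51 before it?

DCCXIV = 714
714 - 51 = 663

DCLXIII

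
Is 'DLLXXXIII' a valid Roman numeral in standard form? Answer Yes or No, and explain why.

'DLLXXXIII': L should not appear more than once

No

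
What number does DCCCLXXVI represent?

DCCCLXXVI: D=500, C=100, C=100, C=100, L=50, X=10, X=10, V=5, I=1
500 + 100 + 100 + 100 + 50 + 10 + 10 + 5 + 1 = 876

876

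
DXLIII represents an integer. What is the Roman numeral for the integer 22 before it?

DXLIII = 543
543 - 22 = 521

DXXI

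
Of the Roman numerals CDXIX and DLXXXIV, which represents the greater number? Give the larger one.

CDXIX = 419
DLXXXIV = 584
584 is larger

DLXXXIV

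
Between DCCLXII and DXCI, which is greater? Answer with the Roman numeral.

DCCLXII = 762
DXCI = 591
762 is larger

DCCLXII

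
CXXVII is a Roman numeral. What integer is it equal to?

CXXVII: C=100, X=10, X=10, V=5, I=1, I=1
100 + 10 + 10 + 5 + 1 + 1 = 127

127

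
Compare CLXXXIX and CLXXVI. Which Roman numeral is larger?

CLXXXIX = 189
CLXXVI = 176
189 is larger

CLXXXIX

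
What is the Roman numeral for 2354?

Convert 2354 to Roman numerals:
  2354 contains 2×1000 (MM)
  354 contains 3×100 (CCC)
  54 contains 1×50 (L)
  4 contains 1×4 (IV)

MMCCCLIV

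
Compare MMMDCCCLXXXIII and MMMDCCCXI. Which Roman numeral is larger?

MMMDCCCLXXXIII = 3883
MMMDCCCXI = 3811
3883 is larger

MMMDCCCLXXXIII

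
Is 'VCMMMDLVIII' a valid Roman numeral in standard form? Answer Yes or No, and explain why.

'VCMMMDLVIII': V should not appear more than once

No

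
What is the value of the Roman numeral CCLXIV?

CCLXIV: C=100, C=100, L=50, X=10, IV=4
100 + 100 + 50 + 10 + 4 = 264

264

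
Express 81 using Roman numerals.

Convert 81 to Roman numerals:
  81 contains 1×50 (L)
  31 contains 3×10 (XXX)
  1 contains 1×1 (I)

LXXXI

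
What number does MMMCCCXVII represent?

MMMCCCXVII: M=1000, M=1000, M=1000, C=100, C=100, C=100, X=10, V=5, I=1, I=1
1000 + 1000 + 1000 + 100 + 100 + 100 + 10 + 5 + 1 + 1 = 3317

3317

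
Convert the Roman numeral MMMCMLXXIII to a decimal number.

MMMCMLXXIII: M=1000, M=1000, M=1000, CM=900, L=50, X=10, X=10, I=1, I=1, I=1
1000 + 1000 + 1000 + 900 + 50 + 10 + 10 + 1 + 1 + 1 = 3973

3973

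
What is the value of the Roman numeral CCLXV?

CCLXV: C=100, C=100, L=50, X=10, V=5
100 + 100 + 50 + 10 + 5 = 265

265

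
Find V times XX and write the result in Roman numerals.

V = 5
XX = 20
5 × 20 = 100

C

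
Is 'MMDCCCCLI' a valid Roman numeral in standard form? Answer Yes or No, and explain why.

'MMDCCCCLI': More than 3 consecutive C's

No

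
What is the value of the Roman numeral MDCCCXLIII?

MDCCCXLIII: M=1000, D=500, C=100, C=100, C=100, XL=40, I=1, I=1, I=1
1000 + 500 + 100 + 100 + 100 + 40 + 1 + 1 + 1 = 1843

1843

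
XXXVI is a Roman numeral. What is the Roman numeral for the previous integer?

XXXVI = 36, so the previous integer is 36 - 1 = 35

XXXV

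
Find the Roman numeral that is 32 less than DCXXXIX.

DCXXXIX = 639
639 - 32 = 607

DCVII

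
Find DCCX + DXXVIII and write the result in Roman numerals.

DCCX = 710
DXXVIII = 528
710 + 528 = 1238

MCCXXXVIII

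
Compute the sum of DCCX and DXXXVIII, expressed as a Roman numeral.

DCCX = 710
DXXXVIII = 538
710 + 538 = 1248

MCCXLVIII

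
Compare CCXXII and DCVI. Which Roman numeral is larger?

CCXXII = 222
DCVI = 606
606 is larger

DCVI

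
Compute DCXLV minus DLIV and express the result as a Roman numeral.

DCXLV = 645
DLIV = 554
645 - 554 = 91

XCI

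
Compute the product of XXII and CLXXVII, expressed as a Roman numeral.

XXII = 22
CLXXVII = 177
22 × 177 = 3894

MMMDCCCXCIV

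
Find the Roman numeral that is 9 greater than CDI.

CDI = 401
401 + 9 = 410

CDX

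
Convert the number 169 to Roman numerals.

Convert 169 to Roman numerals:
  169 contains 1×100 (C)
  69 contains 1×50 (L)
  19 contains 1×10 (X)
  9 contains 1×9 (IX)

CLXIX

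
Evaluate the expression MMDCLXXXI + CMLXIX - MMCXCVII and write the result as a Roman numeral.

MMDCLXXXI = 2681, CMLXIX = 969, MMCXCVII = 2197
2681 + 969 = 3650
3650 - 2197 = 1453

MCDLIII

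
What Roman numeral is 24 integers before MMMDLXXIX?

MMMDLXXIX = 3579
3579 - 24 = 3555

MMMDLV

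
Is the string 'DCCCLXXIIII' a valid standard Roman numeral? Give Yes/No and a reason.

'DCCCLXXIIII': More than 3 consecutive I's

No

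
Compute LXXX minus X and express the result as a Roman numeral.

LXXX = 80
X = 10
80 - 10 = 70

LXX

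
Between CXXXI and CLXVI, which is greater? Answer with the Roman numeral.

CXXXI = 131
CLXVI = 166
166 is larger

CLXVI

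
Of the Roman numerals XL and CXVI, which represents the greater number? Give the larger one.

XL = 40
CXVI = 116
116 is larger

CXVI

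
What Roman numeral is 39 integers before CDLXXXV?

CDLXXXV = 485
485 - 39 = 446

CDXLVI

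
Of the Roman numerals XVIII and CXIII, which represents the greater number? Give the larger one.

XVIII = 18
CXIII = 113
113 is larger

CXIII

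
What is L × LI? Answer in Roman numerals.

L = 50
LI = 51
50 × 51 = 2550

MMDL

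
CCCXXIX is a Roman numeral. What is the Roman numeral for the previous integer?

CCCXXIX = 329; previous is 328

CCCXXVIII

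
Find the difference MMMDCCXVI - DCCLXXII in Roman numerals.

MMMDCCXVI = 3716
DCCLXXII = 772
3716 - 772 = 2944

MMCMXLIV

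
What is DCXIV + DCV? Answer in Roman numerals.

DCXIV = 614
DCV = 605
614 + 605 = 1219

MCCXIX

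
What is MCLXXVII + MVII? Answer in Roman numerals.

MCLXXVII = 1177
MVII = 1007
1177 + 1007 = 2184

MMCLXXXIV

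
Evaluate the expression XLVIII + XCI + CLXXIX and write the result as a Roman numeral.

XLVIII = 48, XCI = 91, CLXXIX = 179
48 + 91 = 139
139 + 179 = 318

CCCXVIII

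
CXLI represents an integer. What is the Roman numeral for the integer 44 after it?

CXLI = 141
141 + 44 = 185

CLXXXV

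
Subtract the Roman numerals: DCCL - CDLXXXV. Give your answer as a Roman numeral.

DCCL = 750
CDLXXXV = 485
750 - 485 = 265

CCLXV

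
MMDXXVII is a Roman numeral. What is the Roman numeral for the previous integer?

MMDXXVII = 2527, so the previous integer is 2527 - 1 = 2526

MMDXXVI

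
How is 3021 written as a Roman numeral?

Convert 3021 to Roman numerals:
  3021 contains 3×1000 (MMM)
  21 contains 2×10 (XX)
  1 contains 1×1 (I)

MMMXXI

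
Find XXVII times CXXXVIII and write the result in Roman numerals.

XXVII = 27
CXXXVIII = 138
27 × 138 = 3726

MMMDCCXXVI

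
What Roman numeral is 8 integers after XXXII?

XXXII = 32
32 + 8 = 40

XL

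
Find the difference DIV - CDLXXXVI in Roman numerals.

DIV = 504
CDLXXXVI = 486
504 - 486 = 18

XVIII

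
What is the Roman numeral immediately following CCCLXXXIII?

CCCLXXXIII = 383; next is 384

CCCLXXXIV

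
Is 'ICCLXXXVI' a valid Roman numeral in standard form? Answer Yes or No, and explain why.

'ICCLXXXVI': Invalid subtractive combination: IC

No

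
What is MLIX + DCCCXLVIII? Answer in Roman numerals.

MLIX = 1059
DCCCXLVIII = 848
1059 + 848 = 1907

MCMVII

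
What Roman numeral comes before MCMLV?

MCMLV = 1955; previous is 1954

MCMLIV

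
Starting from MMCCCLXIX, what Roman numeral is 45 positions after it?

MMCCCLXIX = 2369
2369 + 45 = 2414

MMCDXIV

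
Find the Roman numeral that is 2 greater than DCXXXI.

DCXXXI = 631
631 + 2 = 633

DCXXXIII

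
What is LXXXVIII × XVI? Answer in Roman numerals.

LXXXVIII = 88
XVI = 16
88 × 16 = 1408

MCDVIII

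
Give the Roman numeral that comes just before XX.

XX = 20; previous is 19

XIX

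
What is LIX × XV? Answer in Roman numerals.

LIX = 59
XV = 15
59 × 15 = 885

DCCCLXXXV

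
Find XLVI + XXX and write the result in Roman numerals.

XLVI = 46
XXX = 30
46 + 30 = 76

LXXVI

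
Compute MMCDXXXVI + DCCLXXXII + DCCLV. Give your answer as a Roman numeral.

MMCDXXXVI = 2436, DCCLXXXII = 782, DCCLV = 755
2436 + 782 = 3218
3218 + 755 = 3973

MMMCMLXXIII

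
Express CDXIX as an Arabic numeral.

CDXIX: CD=400, X=10, IX=9
400 + 10 + 9 = 419

419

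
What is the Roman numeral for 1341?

Convert 1341 to Roman numerals:
  1341 contains 1×1000 (M)
  341 contains 3×100 (CCC)
  41 contains 1×40 (XL)
  1 contains 1×1 (I)

MCCCXLI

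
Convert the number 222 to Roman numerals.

Convert 222 to Roman numerals:
  222 contains 2×100 (CC)
  22 contains 2×10 (XX)
  2 contains 2×1 (II)

CCXXII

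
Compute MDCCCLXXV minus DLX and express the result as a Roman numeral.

MDCCCLXXV = 1875
DLX = 560
1875 - 560 = 1315

MCCCXV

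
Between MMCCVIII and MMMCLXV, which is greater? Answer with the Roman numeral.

MMCCVIII = 2208
MMMCLXV = 3165
3165 is larger

MMMCLXV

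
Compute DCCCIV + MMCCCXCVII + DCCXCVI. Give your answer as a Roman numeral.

DCCCIV = 804, MMCCCXCVII = 2397, DCCXCVI = 796
804 + 2397 = 3201
3201 + 796 = 3997

MMMCMXCVII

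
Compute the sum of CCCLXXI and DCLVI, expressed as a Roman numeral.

CCCLXXI = 371
DCLVI = 656
371 + 656 = 1027

MXXVII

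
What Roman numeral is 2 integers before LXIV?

LXIV = 64
64 - 2 = 62

LXII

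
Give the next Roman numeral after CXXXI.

CXXXI = 131, so the next integer is 131 + 1 = 132

CXXXII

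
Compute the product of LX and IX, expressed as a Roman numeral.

LX = 60
IX = 9
60 × 9 = 540

DXL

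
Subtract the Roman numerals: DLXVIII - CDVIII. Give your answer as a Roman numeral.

DLXVIII = 568
CDVIII = 408
568 - 408 = 160

CLX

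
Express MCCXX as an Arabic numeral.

MCCXX: M=1000, C=100, C=100, X=10, X=10
1000 + 100 + 100 + 10 + 10 = 1220

1220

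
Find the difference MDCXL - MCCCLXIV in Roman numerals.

MDCXL = 1640
MCCCLXIV = 1364
1640 - 1364 = 276

CCLXXVI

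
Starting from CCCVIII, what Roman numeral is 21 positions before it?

CCCVIII = 308
308 - 21 = 287

CCLXXXVII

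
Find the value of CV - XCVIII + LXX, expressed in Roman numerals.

CV = 105, XCVIII = 98, LXX = 70
105 - 98 = 7
7 + 70 = 77

LXXVII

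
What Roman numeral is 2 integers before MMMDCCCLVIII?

MMMDCCCLVIII = 3858
3858 - 2 = 3856

MMMDCCCLVI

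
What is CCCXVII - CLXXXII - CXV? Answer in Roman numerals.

CCCXVII = 317, CLXXXII = 182, CXV = 115
317 - 182 = 135
135 - 115 = 20

XX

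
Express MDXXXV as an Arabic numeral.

MDXXXV: M=1000, D=500, X=10, X=10, X=10, V=5
1000 + 500 + 10 + 10 + 10 + 5 = 1535

1535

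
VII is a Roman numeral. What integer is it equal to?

VII: V=5, I=1, I=1
5 + 1 + 1 = 7

7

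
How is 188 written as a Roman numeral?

Convert 188 to Roman numerals:
  188 contains 1×100 (C)
  88 contains 1×50 (L)
  38 contains 3×10 (XXX)
  8 contains 1×5 (V)
  3 contains 3×1 (III)

CLXXXVIII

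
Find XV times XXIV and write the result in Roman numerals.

XV = 15
XXIV = 24
15 × 24 = 360

CCCLX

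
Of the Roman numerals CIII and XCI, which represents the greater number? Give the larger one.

CIII = 103
XCI = 91
103 is larger

CIII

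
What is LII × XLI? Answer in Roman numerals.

LII = 52
XLI = 41
52 × 41 = 2132

MMCXXXII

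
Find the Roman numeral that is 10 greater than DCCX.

DCCX = 710
710 + 10 = 720

DCCXX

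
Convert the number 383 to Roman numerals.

Convert 383 to Roman numerals:
  383 contains 3×100 (CCC)
  83 contains 1×50 (L)
  33 contains 3×10 (XXX)
  3 contains 3×1 (III)

CCCLXXXIII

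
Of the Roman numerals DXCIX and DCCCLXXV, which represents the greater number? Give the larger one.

DXCIX = 599
DCCCLXXV = 875
875 is larger

DCCCLXXV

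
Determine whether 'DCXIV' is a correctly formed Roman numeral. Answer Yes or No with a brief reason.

'DCXIV': Check the rules: uses only the symbols I, V, X, L, C, D, M; no symbol is repeated more than three times in a row; V, L and D each appear at most once; the only place a smaller symbol precedes a larger one is the allowed subtractive pair IV, the symbol right after such a pair (if any) is smaller than the pair's first symbol, and otherwise the values never increase from left to right. Value: D (500) + C (100) + X (10) + IV (4) = 614. So it is a valid standard Roman numeral.

Yes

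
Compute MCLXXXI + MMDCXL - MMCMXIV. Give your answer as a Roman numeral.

MCLXXXI = 1181, MMDCXL = 2640, MMCMXIV = 2914
1181 + 2640 = 3821
3821 - 2914 = 907

CMVII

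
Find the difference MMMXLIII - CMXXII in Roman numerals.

MMMXLIII = 3043
CMXXII = 922
3043 - 922 = 2121

MMCXXI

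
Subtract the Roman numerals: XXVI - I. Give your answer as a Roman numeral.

XXVI = 26
I = 1
26 - 1 = 25

XXV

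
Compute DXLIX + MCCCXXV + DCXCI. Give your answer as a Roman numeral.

DXLIX = 549, MCCCXXV = 1325, DCXCI = 691
549 + 1325 = 1874
1874 + 691 = 2565

MMDLXV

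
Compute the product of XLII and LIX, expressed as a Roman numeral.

XLII = 42
LIX = 59
42 × 59 = 2478

MMCDLXXVIII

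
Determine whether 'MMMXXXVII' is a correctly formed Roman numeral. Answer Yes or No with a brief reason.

'MMMXXXVII': Check the rules: uses only the symbols I, V, X, L, C, D, M; no symbol is repeated more than three times in a row; V, L and D each appear at most once; no smaller symbol precedes a larger one (values never increase from left to right). Value: M (1000) + M (1000) + M (1000) + X (10) + X (10) + X (10) + V (5) + I (1) + I (1) = 3037. So it is a valid standard Roman numeral.

Yes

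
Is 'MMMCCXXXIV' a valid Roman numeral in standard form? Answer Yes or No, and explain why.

'MMMCCXXXIV': Check the rules: uses only the symbols I, V, X, L, C, D, M; no symbol is repeated more than three times in a row; V, L and D each appear at most once; the only place a smaller symbol precedes a larger one is the allowed subtractive pair IV, the symbol right after such a pair (if any) is smaller than the pair's first symbol, and otherwise the values never increase from left to right. Value: M (1000) + M (1000) + M (1000) + C (100) + C (100) + X (10) + X (10) + X (10) + IV (4) = 3234. So it is a valid standard Roman numeral.

Yes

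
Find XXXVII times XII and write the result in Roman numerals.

XXXVII = 37
XII = 12
37 × 12 = 444

CDXLIV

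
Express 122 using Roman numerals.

Convert 122 to Roman numerals:
  122 contains 1×100 (C)
  22 contains 2×10 (XX)
  2 contains 2×1 (II)

CXXII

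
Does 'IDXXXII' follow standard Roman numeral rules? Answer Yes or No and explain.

'IDXXXII': Invalid subtractive combination: ID

No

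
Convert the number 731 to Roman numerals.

Convert 731 to Roman numerals:
  731 contains 1×500 (D)
  231 contains 2×100 (CC)
  31 contains 3×10 (XXX)
  1 contains 1×1 (I)

DCCXXXI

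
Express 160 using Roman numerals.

Convert 160 to Roman numerals:
  160 contains 1×100 (C)
  60 contains 1×50 (L)
  10 contains 1×10 (X)

CLX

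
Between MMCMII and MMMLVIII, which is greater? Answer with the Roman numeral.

MMCMII = 2902
MMMLVIII = 3058
3058 is larger

MMMLVIII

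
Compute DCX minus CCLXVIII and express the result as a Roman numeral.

DCX = 610
CCLXVIII = 268
610 - 268 = 342

CCCXLII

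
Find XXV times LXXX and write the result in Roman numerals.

XXV = 25
LXXX = 80
25 × 80 = 2000

MM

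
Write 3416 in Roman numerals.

Convert 3416 to Roman numerals:
  3416 contains 3×1000 (MMM)
  416 contains 1×400 (CD)
  16 contains 1×10 (X)
  6 contains 1×5 (V)
  1 contains 1×1 (I)

MMMCDXVI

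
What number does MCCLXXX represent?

MCCLXXX: M=1000, C=100, C=100, L=50, X=10, X=10, X=10
1000 + 100 + 100 + 50 + 10 + 10 + 10 = 1280

1280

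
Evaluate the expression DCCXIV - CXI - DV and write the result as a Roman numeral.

DCCXIV = 714, CXI = 111, DV = 505
714 - 111 = 603
603 - 505 = 98

XCVIII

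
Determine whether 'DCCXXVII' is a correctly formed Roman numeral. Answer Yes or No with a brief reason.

'DCCXXVII': Check the rules: uses only the symbols I, V, X, L, C, D, M; no symbol is repeated more than three times in a row; V, L and D each appear at most once; no smaller symbol precedes a larger one (values never increase from left to right). Value: D (500) + C (100) + C (100) + X (10) + X (10) + V (5) + I (1) + I (1) = 727. So it is a valid standard Roman numeral.

Yes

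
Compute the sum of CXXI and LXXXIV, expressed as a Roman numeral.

CXXI = 121
LXXXIV = 84
121 + 84 = 205

CCV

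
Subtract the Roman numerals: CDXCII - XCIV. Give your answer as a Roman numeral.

CDXCII = 492
XCIV = 94
492 - 94 = 398

CCCXCVIII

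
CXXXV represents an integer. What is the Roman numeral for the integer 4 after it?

CXXXV = 135
135 + 4 = 139

CXXXIX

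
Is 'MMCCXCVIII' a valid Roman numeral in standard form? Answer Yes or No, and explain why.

'MMCCXCVIII': Check the rules: uses only the symbols I, V, X, L, C, D, M; no symbol is repeated more than three times in a row; V, L and D each appear at most once; the only place a smaller symbol precedes a larger one is the allowed subtractive pair XC, the symbol right after such a pair (if any) is smaller than the pair's first symbol, and otherwise the values never increase from left to right. Value: M (1000) + M (1000) + C (100) + C (100) + XC (90) + V (5) + I (1) + I (1) + I (1) = 2298. So it is a valid standard Roman numeral.

Yes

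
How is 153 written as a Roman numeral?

Convert 153 to Roman numerals:
  153 contains 1×100 (C)
  53 contains 1×50 (L)
  3 contains 3×1 (III)

CLIII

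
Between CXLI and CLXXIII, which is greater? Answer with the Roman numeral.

CXLI = 141
CLXXIII = 173
173 is larger

CLXXIII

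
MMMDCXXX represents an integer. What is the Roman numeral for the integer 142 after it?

MMMDCXXX = 3630
3630 + 142 = 3772

MMMDCCLXXII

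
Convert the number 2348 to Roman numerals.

Convert 2348 to Roman numerals:
  2348 contains 2×1000 (MM)
  348 contains 3×100 (CCC)
  48 contains 1×40 (XL)
  8 contains 1×5 (V)
  3 contains 3×1 (III)

MMCCCXLVIII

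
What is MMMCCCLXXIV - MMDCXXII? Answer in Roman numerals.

MMMCCCLXXIV = 3374
MMDCXXII = 2622
3374 - 2622 = 752

DCCLII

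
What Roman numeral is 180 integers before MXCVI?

MXCVI = 1096
1096 - 180 = 916

CMXVI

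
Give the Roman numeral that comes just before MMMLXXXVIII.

MMMLXXXVIII = 3088, so the previous integer is 3088 - 1 = 3087

MMMLXXXVII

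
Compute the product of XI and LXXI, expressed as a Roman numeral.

XI = 11
LXXI = 71
11 × 71 = 781

DCCLXXXI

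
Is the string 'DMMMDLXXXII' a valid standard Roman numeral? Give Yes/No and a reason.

'DMMMDLXXXII': D should not appear more than once

No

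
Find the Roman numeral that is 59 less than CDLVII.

CDLVII = 457
457 - 59 = 398

CCCXCVIII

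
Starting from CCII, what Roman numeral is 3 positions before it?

CCII = 202
202 - 3 = 199

CXCIX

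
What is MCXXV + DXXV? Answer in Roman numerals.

MCXXV = 1125
DXXV = 525
1125 + 525 = 1650

MDCL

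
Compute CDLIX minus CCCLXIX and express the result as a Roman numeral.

CDLIX = 459
CCCLXIX = 369
459 - 369 = 90

XC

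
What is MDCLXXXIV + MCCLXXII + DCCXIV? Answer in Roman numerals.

MDCLXXXIV = 1684, MCCLXXII = 1272, DCCXIV = 714
1684 + 1272 = 2956
2956 + 714 = 3670

MMMDCLXX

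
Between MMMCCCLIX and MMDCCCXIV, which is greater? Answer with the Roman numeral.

MMMCCCLIX = 3359
MMDCCCXIV = 2814
3359 is larger

MMMCCCLIX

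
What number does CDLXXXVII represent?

CDLXXXVII: CD=400, L=50, X=10, X=10, X=10, V=5, I=1, I=1
400 + 50 + 10 + 10 + 10 + 5 + 1 + 1 = 487

487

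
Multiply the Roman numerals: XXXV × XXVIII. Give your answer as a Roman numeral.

XXXV = 35
XXVIII = 28
35 × 28 = 980

CMLXXX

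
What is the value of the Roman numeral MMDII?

MMDII: M=1000, M=1000, D=500, I=1, I=1
1000 + 1000 + 500 + 1 + 1 = 2502

2502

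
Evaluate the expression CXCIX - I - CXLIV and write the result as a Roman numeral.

CXCIX = 199, I = 1, CXLIV = 144
199 - 1 = 198
198 - 144 = 54

LIV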